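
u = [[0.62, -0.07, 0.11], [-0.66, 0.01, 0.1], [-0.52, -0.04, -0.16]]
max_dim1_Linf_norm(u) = 0.66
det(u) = 0.02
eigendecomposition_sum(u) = [[(0.6+0j), -0.07+0.00j, (0.07-0j)],[(-0.69+0j), (0.08-0j), -0.08+0.00j],[(-0.36+0j), 0.04-0.00j, (-0.04+0j)]] + [[0.01+0.01j, 0.01j, 0.02+0.00j], [(0.01+0.11j), -0.04+0.06j, 0.09+0.07j], [(-0.08+0j), (-0.04-0.03j), -0.06+0.06j]] + [[0.01-0.01j, 0.00-0.01j, (0.02-0j)],[0.01-0.11j, (-0.04-0.06j), (0.09-0.07j)],[-0.08-0.00j, (-0.04+0.03j), (-0.06-0.06j)]]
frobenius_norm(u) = 1.07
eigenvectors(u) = [[0.61+0.00j, (-0.1+0.07j), -0.10-0.07j], [-0.70+0.00j, (-0.79+0j), -0.79-0.00j], [-0.36+0.00j, (0.06-0.59j), 0.06+0.59j]]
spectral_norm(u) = 1.05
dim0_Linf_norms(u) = [0.66, 0.07, 0.16]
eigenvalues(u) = [(0.64+0j), (-0.08+0.14j), (-0.08-0.14j)]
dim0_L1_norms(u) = [1.8, 0.12, 0.37]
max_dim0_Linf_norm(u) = 0.66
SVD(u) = [[-0.60, -0.28, 0.75], [0.62, -0.75, 0.22], [0.51, 0.6, 0.62]] @ diag([1.047914836181301, 0.20217277742202813, 0.07550274286792166]) @ [[-1.00, 0.03, -0.08],  [0.08, -0.06, -1.00],  [-0.03, -1.0, 0.06]]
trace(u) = 0.47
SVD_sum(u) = [[0.63, -0.02, 0.05], [-0.65, 0.02, -0.05], [-0.53, 0.01, -0.04]] + [[-0.0,0.0,0.06],[-0.01,0.01,0.15],[0.01,-0.01,-0.12]] + [[-0.0, -0.06, 0.00], [-0.0, -0.02, 0.00], [-0.0, -0.05, 0.0]]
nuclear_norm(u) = 1.33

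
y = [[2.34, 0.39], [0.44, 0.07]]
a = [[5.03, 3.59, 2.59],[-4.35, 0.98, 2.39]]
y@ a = [[10.07, 8.78, 6.99], [1.91, 1.65, 1.31]]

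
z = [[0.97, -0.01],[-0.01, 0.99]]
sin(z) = [[0.82, -0.01], [-0.01, 0.84]]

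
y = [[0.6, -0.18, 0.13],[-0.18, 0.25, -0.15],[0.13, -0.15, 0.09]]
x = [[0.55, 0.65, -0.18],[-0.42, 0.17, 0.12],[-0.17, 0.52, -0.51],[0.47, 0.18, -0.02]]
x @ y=[[0.19, 0.09, -0.04],[-0.27, 0.10, -0.07],[-0.26, 0.24, -0.15],[0.25, -0.04, 0.03]]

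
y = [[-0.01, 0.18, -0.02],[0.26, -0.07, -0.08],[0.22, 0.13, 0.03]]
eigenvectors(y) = [[(-0.58+0j), (-0.24-0.24j), (-0.24+0.24j)], [0.81+0.00j, -0.12-0.29j, (-0.12+0.29j)], [0.07+0.00j, -0.89+0.00j, (-0.89-0j)]]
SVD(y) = [[0.04, -0.75, -0.66],[0.75, 0.46, -0.48],[0.66, -0.47, 0.58]] @ diag([0.34470804757892687, 0.2329008732223721, 0.07023919978602342]) @ [[0.99, 0.12, -0.12],  [0.1, -0.98, -0.16],  [0.13, -0.14, 0.98]]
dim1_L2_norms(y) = [0.18, 0.28, 0.26]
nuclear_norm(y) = 0.65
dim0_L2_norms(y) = [0.34, 0.23, 0.09]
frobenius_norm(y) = 0.42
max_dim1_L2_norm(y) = 0.28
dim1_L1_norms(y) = [0.21, 0.41, 0.38]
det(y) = -0.01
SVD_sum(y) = [[0.01, 0.00, -0.0], [0.25, 0.03, -0.03], [0.23, 0.03, -0.03]] + [[-0.02, 0.17, 0.03], [0.01, -0.11, -0.02], [-0.01, 0.11, 0.02]] + [[-0.01,0.01,-0.05], [-0.00,0.00,-0.03], [0.01,-0.01,0.04]]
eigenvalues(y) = [(-0.26+0j), (0.11+0.1j), (0.11-0.1j)]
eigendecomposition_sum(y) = [[(-0.12-0j), 0.10-0.00j, (0.02+0j)], [(0.17+0j), -0.14+0.00j, -0.03-0.00j], [0.01+0.00j, -0.01+0.00j, (-0-0j)]] + [[(0.05+0j),0.04-0.00j,-0.02+0.03j],  [0.05+0.02j,(0.03+0.01j),(-0.03+0.02j)],  [0.10-0.10j,0.07-0.08j,0.02+0.09j]] + [[0.05-0.00j, 0.04+0.00j, (-0.02-0.03j)], [(0.05-0.02j), 0.03-0.01j, (-0.03-0.02j)], [(0.1+0.1j), (0.07+0.08j), 0.02-0.09j]]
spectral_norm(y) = 0.34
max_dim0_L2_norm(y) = 0.34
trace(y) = -0.05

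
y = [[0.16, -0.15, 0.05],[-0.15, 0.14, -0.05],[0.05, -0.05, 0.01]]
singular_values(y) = [0.32, 0.01, 0.0]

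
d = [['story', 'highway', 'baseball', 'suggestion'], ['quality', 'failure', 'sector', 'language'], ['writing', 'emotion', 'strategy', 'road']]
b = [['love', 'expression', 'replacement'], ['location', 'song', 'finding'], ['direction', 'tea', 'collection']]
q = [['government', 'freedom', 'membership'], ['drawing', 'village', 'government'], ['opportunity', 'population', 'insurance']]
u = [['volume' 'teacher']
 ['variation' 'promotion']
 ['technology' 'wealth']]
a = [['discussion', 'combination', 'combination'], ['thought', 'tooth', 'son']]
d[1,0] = 'quality'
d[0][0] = 'story'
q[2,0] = 'opportunity'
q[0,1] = 'freedom'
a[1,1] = 'tooth'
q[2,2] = 'insurance'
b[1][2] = 'finding'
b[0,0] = 'love'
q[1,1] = 'village'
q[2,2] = 'insurance'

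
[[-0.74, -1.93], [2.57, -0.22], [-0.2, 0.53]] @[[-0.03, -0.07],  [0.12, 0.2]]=[[-0.21, -0.33],[-0.10, -0.22],[0.07, 0.12]]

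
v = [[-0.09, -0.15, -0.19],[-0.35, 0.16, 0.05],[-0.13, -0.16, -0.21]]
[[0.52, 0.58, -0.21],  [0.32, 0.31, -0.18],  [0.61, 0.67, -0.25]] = v@ [[-1.27, -0.86, 0.50], [-0.17, 1.17, -0.42], [-1.99, -3.56, 1.22]]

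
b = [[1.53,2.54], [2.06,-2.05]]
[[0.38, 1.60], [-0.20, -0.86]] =b @ [[0.03, 0.13], [0.13, 0.55]]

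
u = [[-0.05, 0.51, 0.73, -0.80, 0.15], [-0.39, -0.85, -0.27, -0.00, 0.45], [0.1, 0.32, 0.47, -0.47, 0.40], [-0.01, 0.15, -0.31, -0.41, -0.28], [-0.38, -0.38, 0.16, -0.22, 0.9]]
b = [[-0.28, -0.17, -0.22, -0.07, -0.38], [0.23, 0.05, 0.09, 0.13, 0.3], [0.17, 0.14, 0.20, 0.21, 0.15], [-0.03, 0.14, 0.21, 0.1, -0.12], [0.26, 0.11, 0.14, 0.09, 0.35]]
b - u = [[-0.23,-0.68,-0.95,0.73,-0.53], [0.62,0.9,0.36,0.13,-0.15], [0.07,-0.18,-0.27,0.68,-0.25], [-0.02,-0.01,0.52,0.51,0.16], [0.64,0.49,-0.02,0.31,-0.55]]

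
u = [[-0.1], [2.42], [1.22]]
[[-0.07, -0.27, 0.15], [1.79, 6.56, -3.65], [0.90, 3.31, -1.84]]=u @ [[0.74, 2.71, -1.51]]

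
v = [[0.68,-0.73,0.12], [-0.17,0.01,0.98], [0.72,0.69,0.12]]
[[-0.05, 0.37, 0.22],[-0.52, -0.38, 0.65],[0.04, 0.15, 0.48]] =v @ [[0.08, 0.42, 0.38], [0.06, -0.17, 0.17], [-0.52, -0.31, 0.73]]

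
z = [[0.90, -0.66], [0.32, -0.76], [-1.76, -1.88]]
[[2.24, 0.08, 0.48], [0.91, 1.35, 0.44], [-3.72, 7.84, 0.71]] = z @ [[2.34, -1.76, 0.15],[-0.21, -2.52, -0.52]]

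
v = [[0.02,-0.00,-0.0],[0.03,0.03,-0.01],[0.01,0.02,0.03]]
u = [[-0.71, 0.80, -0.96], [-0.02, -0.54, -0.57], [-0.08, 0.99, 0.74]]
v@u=[[-0.01,0.02,-0.02],[-0.02,-0.00,-0.05],[-0.01,0.03,0.00]]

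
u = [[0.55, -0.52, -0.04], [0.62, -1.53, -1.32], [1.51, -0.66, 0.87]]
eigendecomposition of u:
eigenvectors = [[-0.18,-0.57,-0.24], [0.37,-0.66,-0.96], [-0.91,0.49,-0.11]]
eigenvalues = [1.43, -0.01, -1.53]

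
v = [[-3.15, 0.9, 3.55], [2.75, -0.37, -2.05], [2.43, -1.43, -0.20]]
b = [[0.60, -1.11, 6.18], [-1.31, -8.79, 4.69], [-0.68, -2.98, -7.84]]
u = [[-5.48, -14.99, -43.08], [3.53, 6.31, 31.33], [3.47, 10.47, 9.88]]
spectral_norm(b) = 11.61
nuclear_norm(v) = 8.62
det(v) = -5.76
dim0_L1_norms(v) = [8.33, 2.7, 5.8]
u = v @ b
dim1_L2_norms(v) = [4.83, 3.45, 2.83]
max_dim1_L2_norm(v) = 4.83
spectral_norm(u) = 57.43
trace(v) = -3.72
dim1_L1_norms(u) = [63.55, 41.17, 23.82]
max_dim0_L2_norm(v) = 4.84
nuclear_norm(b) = 20.87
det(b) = 51.86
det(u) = -299.83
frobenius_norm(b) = 14.55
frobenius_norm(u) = 58.00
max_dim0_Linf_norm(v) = 3.55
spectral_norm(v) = 6.30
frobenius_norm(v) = 6.57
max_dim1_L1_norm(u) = 63.55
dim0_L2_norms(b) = [1.59, 9.35, 11.03]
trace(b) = -16.03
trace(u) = 10.71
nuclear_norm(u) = 66.16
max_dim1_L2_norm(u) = 45.94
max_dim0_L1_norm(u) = 84.29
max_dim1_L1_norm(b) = 14.79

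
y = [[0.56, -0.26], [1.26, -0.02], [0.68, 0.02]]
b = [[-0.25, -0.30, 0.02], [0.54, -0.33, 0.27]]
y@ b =[[-0.28, -0.08, -0.06], [-0.33, -0.37, 0.02], [-0.16, -0.21, 0.02]]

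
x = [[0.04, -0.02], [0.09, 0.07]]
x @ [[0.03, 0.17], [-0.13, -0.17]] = [[0.0, 0.01], [-0.01, 0.00]]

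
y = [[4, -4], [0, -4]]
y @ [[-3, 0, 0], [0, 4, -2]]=[[-12, -16, 8], [0, -16, 8]]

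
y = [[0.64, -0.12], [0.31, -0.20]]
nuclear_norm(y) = 0.86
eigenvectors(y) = [[0.93,0.15], [0.36,0.99]]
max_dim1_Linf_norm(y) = 0.64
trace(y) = 0.44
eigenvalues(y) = [0.59, -0.15]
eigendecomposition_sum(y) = [[0.63,-0.10], [0.25,-0.04]] + [[0.01, -0.02], [0.06, -0.16]]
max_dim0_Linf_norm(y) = 0.64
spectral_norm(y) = 0.74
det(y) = -0.09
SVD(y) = [[-0.88, -0.48], [-0.48, 0.88]] @ diag([0.7382218007013428, 0.1229982640904618]) @ [[-0.96,0.27], [-0.27,-0.96]]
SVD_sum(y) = [[0.62, -0.18], [0.34, -0.10]] + [[0.02, 0.06], [-0.03, -0.1]]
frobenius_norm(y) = 0.75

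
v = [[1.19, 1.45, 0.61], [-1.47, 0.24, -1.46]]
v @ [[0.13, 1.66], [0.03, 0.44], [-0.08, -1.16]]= [[0.15, 1.91], [-0.07, -0.64]]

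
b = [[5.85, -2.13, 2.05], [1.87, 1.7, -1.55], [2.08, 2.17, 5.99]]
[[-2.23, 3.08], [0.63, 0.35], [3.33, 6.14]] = b @ [[-0.18,0.42], [0.85,0.41], [0.31,0.73]]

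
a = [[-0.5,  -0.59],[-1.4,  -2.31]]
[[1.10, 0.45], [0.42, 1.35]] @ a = [[-1.18, -1.69], [-2.1, -3.37]]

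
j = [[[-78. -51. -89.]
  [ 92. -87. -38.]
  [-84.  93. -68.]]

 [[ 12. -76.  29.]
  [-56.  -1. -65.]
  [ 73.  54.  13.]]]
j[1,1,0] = -56.0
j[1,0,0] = 12.0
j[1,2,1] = 54.0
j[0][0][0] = -78.0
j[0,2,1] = 93.0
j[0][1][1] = -87.0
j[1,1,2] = -65.0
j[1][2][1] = 54.0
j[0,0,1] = -51.0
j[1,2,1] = 54.0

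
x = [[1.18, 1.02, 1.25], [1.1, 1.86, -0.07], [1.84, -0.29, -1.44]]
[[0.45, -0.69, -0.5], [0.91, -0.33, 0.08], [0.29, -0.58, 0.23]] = x @ [[0.14, -0.45, -0.14],[0.4, 0.08, 0.11],[-0.1, -0.19, -0.36]]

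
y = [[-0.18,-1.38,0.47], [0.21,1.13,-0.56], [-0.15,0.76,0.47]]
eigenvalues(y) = [0j, (0.71+0.72j), (0.71-0.72j)]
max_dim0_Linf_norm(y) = 1.38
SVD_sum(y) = [[-0.16, -1.4, 0.40], [0.14, 1.20, -0.35], [0.06, 0.55, -0.16]] + [[-0.02,0.02,0.07], [0.07,-0.07,-0.21], [-0.21,0.21,0.63]] + [[0.0, -0.00, 0.00], [0.00, -0.00, 0.0], [0.0, -0.00, 0.0]]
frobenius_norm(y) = 2.15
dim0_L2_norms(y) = [0.31, 1.94, 0.87]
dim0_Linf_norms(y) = [0.21, 1.38, 0.56]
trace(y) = 1.42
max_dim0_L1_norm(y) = 3.27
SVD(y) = [[-0.73, -0.1, -0.68], [0.62, 0.32, -0.71], [0.29, -0.94, -0.17]] @ diag([2.01682738185919, 0.7387177319017539, 0.0018505018061832524]) @ [[0.11, 0.96, -0.28], [0.31, -0.30, -0.90], [-0.95, 0.01, -0.32]]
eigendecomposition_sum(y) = [[0j, 0j, 0j], [-0.00+0.00j, (-0-0j), -0.00-0.00j], [0j, 0.00+0.00j, 0.00+0.00j]] + [[-0.09+0.14j, (-0.69-0.02j), (0.23-0.4j)], [0.11-0.09j, (0.57+0.17j), (-0.28+0.28j)], [-0.08-0.15j, 0.38-0.61j, 0.23+0.42j]] + [[-0.09-0.14j, -0.69+0.02j, (0.23+0.4j)], [(0.11+0.09j), (0.57-0.17j), (-0.28-0.28j)], [(-0.08+0.15j), 0.38+0.61j, (0.23-0.42j)]]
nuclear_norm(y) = 2.76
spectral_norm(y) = 2.02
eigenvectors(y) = [[-0.95+0.00j, (0.3+0.52j), (0.3-0.52j)], [(0.01+0j), -0.14-0.49j, (-0.14+0.49j)], [-0.33+0.00j, -0.62+0.00j, (-0.62-0j)]]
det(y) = 0.00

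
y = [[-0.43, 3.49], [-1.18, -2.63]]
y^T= [[-0.43, -1.18], [3.49, -2.63]]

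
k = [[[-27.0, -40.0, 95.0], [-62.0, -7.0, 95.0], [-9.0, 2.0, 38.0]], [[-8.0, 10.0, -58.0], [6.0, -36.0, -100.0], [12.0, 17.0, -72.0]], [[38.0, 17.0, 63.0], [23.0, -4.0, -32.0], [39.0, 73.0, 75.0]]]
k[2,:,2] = [63.0, -32.0, 75.0]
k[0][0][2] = 95.0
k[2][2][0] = 39.0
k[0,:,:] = [[-27.0, -40.0, 95.0], [-62.0, -7.0, 95.0], [-9.0, 2.0, 38.0]]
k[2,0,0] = 38.0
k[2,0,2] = 63.0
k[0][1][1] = -7.0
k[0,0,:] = [-27.0, -40.0, 95.0]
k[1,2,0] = 12.0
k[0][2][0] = -9.0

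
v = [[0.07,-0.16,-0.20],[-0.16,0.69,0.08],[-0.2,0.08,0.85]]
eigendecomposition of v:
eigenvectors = [[-0.96,  -0.27,  0.08], [-0.20,  0.43,  -0.88], [-0.21,  0.86,  0.46]]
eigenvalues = [-0.01, 0.95, 0.66]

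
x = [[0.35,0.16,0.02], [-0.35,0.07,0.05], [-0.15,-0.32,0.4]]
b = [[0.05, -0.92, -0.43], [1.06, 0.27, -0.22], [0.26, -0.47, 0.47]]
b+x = [[0.4, -0.76, -0.41], [0.71, 0.34, -0.17], [0.11, -0.79, 0.87]]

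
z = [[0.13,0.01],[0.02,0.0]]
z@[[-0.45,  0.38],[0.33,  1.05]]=[[-0.06, 0.06], [-0.01, 0.01]]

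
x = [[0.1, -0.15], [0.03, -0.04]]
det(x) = 0.00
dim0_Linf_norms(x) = [0.1, 0.15]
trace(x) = 0.06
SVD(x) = [[-0.96, -0.27],  [-0.27, 0.96]] @ diag([0.18706377437798022, 0.002672885232122498]) @ [[-0.56, 0.83], [0.83, 0.56]]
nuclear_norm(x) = 0.19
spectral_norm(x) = 0.19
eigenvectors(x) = [[0.95, 0.86],[0.32, 0.51]]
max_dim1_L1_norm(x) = 0.25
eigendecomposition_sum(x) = [[0.11, -0.19],[0.04, -0.06]] + [[-0.01, 0.04],[-0.01, 0.02]]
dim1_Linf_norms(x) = [0.15, 0.04]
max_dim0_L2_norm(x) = 0.16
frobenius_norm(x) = 0.19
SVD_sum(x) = [[0.10, -0.15], [0.03, -0.04]] + [[-0.0, -0.00], [0.0, 0.0]]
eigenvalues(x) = [0.05, 0.01]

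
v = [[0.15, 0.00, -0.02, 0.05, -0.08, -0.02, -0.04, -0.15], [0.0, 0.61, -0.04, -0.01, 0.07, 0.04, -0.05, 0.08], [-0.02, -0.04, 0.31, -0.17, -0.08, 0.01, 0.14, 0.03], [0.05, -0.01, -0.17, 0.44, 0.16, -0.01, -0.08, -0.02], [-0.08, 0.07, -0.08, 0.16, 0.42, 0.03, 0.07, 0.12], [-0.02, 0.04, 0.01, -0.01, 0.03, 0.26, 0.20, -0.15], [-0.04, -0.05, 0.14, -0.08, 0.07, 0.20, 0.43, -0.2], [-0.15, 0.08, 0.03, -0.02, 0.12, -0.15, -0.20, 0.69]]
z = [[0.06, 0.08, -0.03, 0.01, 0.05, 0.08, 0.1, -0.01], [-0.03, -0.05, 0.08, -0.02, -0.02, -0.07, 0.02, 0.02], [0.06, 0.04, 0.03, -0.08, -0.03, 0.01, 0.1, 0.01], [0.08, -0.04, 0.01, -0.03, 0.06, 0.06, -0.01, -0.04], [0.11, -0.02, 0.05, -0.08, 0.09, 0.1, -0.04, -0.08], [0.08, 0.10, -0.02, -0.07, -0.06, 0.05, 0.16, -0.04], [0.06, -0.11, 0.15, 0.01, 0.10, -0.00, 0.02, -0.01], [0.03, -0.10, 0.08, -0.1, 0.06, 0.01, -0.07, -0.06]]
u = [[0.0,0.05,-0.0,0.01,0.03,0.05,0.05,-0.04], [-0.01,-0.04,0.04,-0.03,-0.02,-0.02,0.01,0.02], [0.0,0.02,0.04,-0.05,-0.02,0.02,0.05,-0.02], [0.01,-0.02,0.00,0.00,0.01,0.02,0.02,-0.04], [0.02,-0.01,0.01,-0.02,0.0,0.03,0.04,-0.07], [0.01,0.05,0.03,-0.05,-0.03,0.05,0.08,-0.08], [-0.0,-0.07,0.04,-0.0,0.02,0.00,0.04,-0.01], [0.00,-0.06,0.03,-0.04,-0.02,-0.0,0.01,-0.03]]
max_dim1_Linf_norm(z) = 0.16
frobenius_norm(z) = 0.53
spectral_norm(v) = 0.94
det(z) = -0.00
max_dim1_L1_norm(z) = 0.58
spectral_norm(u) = 0.21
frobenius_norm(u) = 0.27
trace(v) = 3.31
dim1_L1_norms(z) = [0.42, 0.31, 0.36, 0.33, 0.57, 0.58, 0.46, 0.51]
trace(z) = 0.11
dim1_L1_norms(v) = [0.51, 0.9, 0.8, 0.94, 1.03, 0.72, 1.21, 1.44]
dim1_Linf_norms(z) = [0.1, 0.08, 0.1, 0.08, 0.11, 0.16, 0.15, 0.1]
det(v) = 0.00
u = z @ v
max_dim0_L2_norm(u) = 0.13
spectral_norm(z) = 0.34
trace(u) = 0.06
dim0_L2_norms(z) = [0.19, 0.21, 0.2, 0.17, 0.18, 0.17, 0.23, 0.12]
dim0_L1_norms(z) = [0.51, 0.54, 0.45, 0.4, 0.47, 0.38, 0.52, 0.27]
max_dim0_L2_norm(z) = 0.23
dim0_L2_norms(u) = [0.03, 0.13, 0.08, 0.09, 0.06, 0.08, 0.12, 0.13]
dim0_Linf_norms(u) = [0.02, 0.07, 0.04, 0.05, 0.03, 0.05, 0.08, 0.08]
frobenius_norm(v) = 1.45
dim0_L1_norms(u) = [0.05, 0.32, 0.19, 0.2, 0.15, 0.19, 0.3, 0.31]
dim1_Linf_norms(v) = [0.15, 0.61, 0.31, 0.44, 0.42, 0.26, 0.43, 0.69]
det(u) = 0.00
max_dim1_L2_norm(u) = 0.15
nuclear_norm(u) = 0.52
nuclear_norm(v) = 3.31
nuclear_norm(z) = 1.10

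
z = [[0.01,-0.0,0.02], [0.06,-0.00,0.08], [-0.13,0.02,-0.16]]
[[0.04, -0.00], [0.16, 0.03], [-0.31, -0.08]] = z @ [[-0.37,2.20], [0.98,0.35], [2.34,-1.23]]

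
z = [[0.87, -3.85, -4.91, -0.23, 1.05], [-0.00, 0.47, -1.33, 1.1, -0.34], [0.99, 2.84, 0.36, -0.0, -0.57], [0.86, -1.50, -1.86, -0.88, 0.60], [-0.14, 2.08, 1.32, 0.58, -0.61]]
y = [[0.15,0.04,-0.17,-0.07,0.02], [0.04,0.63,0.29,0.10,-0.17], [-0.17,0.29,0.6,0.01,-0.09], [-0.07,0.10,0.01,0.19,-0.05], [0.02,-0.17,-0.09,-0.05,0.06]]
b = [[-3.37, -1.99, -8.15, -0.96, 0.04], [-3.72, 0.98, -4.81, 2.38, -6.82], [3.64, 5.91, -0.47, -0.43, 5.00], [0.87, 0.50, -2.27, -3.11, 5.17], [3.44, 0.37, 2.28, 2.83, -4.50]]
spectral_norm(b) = 12.87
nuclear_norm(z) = 11.98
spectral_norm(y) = 0.97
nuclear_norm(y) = 1.63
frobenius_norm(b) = 18.29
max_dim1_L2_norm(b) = 9.49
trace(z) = 0.21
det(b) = 2036.29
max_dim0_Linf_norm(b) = 8.15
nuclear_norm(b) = 33.81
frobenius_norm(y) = 1.08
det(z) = 0.01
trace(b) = -10.47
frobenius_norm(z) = 8.25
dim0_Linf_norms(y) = [0.17, 0.63, 0.6, 0.19, 0.17]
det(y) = 0.00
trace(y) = 1.63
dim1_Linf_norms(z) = [4.91, 1.33, 2.84, 1.86, 2.08]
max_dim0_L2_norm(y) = 0.72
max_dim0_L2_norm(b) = 10.89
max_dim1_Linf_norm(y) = 0.63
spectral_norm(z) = 7.63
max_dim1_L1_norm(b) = 18.71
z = b @ y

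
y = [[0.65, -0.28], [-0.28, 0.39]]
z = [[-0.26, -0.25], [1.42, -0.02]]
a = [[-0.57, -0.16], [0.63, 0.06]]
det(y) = 0.18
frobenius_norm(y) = 0.86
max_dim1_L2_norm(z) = 1.42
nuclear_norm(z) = 1.69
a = y @ z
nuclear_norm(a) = 0.94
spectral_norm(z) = 1.44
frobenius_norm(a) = 0.87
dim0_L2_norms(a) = [0.85, 0.17]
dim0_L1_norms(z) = [1.68, 0.27]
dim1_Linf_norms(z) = [0.26, 1.42]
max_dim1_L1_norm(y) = 0.93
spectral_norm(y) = 0.83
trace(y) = 1.04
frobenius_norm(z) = 1.47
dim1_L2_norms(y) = [0.71, 0.48]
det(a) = 0.07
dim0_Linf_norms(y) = [0.65, 0.39]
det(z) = 0.36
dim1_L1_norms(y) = [0.93, 0.67]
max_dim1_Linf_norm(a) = 0.63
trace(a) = -0.51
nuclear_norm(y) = 1.04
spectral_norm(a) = 0.86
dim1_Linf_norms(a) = [0.57, 0.63]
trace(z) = -0.28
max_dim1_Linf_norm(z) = 1.42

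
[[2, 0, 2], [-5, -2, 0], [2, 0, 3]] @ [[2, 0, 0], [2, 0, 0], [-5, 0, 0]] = [[-6, 0, 0], [-14, 0, 0], [-11, 0, 0]]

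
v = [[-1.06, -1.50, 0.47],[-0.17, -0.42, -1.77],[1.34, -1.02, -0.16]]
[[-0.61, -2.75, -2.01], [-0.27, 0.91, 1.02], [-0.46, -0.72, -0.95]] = v @ [[-0.01,  0.36,  0.01], [0.43,  1.31,  1.07], [0.05,  -0.86,  -0.83]]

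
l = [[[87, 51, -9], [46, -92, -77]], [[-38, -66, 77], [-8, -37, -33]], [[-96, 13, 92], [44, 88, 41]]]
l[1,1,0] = -8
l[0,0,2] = -9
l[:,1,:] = [[46, -92, -77], [-8, -37, -33], [44, 88, 41]]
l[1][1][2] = -33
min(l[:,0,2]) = -9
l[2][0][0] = -96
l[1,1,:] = [-8, -37, -33]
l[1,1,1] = -37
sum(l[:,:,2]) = 91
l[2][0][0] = -96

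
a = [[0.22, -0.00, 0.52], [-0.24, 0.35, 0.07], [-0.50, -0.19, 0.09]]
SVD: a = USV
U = [[-0.70, -0.71, 0.08], [0.26, -0.35, -0.90], [0.66, -0.61, 0.43]]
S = [0.62, 0.51, 0.4]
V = [[-0.88, -0.06, -0.46], [0.47, -0.01, -0.88], [0.04, -1.0, 0.04]]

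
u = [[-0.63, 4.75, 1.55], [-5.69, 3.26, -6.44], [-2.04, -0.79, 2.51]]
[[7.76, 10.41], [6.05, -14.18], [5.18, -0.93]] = u@ [[-1.65,1.73], [1.07,1.89], [1.06,1.63]]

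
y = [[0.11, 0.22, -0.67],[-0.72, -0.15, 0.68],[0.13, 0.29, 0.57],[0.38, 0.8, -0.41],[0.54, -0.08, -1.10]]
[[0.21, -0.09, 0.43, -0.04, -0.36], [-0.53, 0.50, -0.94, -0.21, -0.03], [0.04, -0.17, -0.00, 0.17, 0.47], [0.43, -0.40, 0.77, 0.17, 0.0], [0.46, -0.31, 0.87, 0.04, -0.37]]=y @ [[0.55, -0.70, 0.88, 0.42, 0.66], [0.20, -0.19, 0.35, 0.09, 0.03], [-0.16, -0.05, -0.38, 0.16, 0.66]]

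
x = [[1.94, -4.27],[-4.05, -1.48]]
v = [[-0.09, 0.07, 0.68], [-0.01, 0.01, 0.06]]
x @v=[[-0.13,  0.09,  1.06], [0.38,  -0.30,  -2.84]]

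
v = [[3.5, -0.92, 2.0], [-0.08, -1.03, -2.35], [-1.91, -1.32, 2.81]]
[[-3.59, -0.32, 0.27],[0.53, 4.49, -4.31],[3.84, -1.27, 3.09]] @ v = [[-13.06, 3.28, -5.67], [9.73, 0.58, -21.6], [7.64, -6.30, 19.35]]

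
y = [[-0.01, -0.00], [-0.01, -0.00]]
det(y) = 0.00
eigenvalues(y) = [-0.0, -0.01]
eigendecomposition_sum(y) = [[-0.00, -0.00], [0.00, -0.0]] + [[-0.01, -0.0],  [-0.01, -0.00]]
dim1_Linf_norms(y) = [0.01, 0.01]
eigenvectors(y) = [[0.00,0.71],[1.00,0.71]]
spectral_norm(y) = 0.01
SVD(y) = [[-0.71, -0.71], [-0.71, 0.71]] @ diag([0.014142135623730952, -0.0]) @ [[1.0, 0.00], [0.00, 1.00]]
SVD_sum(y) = [[-0.01,0.00], [-0.01,0.00]] + [[-0.0, 0.00], [-0.00, -0.0]]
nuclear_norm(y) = 0.01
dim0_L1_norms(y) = [0.02, 0.0]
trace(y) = -0.01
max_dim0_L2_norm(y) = 0.01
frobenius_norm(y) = 0.01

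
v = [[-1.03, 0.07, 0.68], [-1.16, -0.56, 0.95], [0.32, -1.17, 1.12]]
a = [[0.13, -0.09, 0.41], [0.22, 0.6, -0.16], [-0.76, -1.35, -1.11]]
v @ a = [[-0.64, -0.78, -1.19], [-1.0, -1.51, -1.44], [-1.07, -2.24, -0.92]]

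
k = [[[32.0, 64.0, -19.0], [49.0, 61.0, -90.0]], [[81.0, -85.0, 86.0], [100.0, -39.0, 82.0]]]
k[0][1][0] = 49.0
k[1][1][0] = 100.0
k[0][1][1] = 61.0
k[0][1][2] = -90.0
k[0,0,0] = 32.0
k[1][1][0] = 100.0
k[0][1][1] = 61.0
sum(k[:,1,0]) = 149.0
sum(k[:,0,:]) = 159.0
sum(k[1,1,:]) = 143.0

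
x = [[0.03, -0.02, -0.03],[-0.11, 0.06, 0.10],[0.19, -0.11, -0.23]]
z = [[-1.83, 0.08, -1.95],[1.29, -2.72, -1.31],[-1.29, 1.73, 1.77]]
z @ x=[[-0.43, 0.26, 0.51], [0.09, -0.04, -0.01], [0.11, -0.07, -0.20]]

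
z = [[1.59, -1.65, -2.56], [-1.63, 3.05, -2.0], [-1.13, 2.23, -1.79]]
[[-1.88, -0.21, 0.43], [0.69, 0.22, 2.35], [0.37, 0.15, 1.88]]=z @ [[-0.54,0.29,-0.22], [0.14,0.28,0.32], [0.31,0.08,-0.51]]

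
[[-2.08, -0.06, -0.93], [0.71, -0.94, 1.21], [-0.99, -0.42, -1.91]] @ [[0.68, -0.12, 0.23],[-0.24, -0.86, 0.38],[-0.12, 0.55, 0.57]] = [[-1.29, -0.21, -1.03], [0.56, 1.39, 0.5], [-0.34, -0.57, -1.48]]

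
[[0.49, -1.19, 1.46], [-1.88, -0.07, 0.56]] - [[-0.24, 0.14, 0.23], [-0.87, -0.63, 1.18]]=[[0.73, -1.33, 1.23], [-1.01, 0.56, -0.62]]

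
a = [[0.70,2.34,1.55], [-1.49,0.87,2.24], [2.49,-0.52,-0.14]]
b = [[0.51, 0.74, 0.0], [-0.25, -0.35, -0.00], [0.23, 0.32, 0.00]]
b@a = [[-0.75, 1.84, 2.45], [0.35, -0.89, -1.17], [-0.32, 0.82, 1.07]]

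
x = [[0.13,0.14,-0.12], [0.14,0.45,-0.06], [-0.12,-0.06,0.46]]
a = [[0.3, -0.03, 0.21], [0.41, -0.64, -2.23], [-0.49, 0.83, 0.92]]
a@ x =[[0.01, 0.02, 0.06], [0.23, -0.1, -1.04], [-0.06, 0.25, 0.43]]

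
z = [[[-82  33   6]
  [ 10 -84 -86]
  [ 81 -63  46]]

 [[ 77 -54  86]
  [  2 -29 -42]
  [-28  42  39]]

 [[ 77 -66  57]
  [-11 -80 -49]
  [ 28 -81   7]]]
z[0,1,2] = -86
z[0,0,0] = -82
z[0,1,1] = -84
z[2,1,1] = -80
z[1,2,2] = 39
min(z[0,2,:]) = -63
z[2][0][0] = 77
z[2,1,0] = -11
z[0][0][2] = 6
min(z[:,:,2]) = -86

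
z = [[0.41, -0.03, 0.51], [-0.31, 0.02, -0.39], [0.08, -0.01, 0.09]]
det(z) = 0.00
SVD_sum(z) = [[0.41, -0.03, 0.51], [-0.31, 0.02, -0.39], [0.08, -0.01, 0.09]] + [[0.00, -0.0, -0.0],  [0.0, -0.0, -0.0],  [0.00, -0.0, -0.00]] + [[-0.00,-0.0,0.00], [-0.0,-0.0,0.00], [0.00,0.00,-0.00]]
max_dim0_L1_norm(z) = 0.99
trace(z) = 0.52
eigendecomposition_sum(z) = [[0.41, -0.03, 0.5], [-0.31, 0.03, -0.38], [0.08, -0.01, 0.10]] + [[-0.00, -0.00, 0.0], [-0.00, -0.00, 0.00], [0.0, 0.00, -0.0]] + [[0.00,0.00,0.01],[-0.00,-0.01,-0.01],[-0.00,-0.00,-0.01]]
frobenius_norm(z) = 0.83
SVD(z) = [[-0.79, -0.12, -0.60], [0.6, -0.38, -0.7], [-0.14, -0.92, 0.37]] @ diag([0.832003906269266, 0.008325405399877304, 0.00043310230895045386]) @ [[-0.63, 0.04, -0.78], [-0.59, 0.62, 0.51], [0.51, 0.78, -0.36]]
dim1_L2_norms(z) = [0.66, 0.5, 0.12]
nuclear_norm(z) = 0.84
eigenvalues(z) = [0.53, -0.0, -0.01]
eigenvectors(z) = [[-0.79, 0.51, -0.52],  [0.59, 0.78, 0.71],  [-0.16, -0.36, 0.48]]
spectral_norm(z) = 0.83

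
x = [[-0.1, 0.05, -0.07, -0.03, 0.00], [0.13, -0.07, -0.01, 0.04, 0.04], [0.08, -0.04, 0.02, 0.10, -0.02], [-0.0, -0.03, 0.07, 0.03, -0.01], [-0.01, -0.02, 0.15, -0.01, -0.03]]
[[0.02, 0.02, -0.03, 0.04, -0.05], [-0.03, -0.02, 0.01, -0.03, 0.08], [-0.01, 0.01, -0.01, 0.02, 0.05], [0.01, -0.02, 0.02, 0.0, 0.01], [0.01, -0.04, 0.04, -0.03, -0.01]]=x@[[-0.34, -0.00, 0.02, -0.44, 0.41],[-0.16, 0.06, -0.33, -0.10, -0.18],[-0.0, -0.34, 0.24, -0.24, -0.06],[0.11, 0.1, -0.32, 0.57, 0.16],[-0.08, -0.47, 0.05, -0.14, 0.06]]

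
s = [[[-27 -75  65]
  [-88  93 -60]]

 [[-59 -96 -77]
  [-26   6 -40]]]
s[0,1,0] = -88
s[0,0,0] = -27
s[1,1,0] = -26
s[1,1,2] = -40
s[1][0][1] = -96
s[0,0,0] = -27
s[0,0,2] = 65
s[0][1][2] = -60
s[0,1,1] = 93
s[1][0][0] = -59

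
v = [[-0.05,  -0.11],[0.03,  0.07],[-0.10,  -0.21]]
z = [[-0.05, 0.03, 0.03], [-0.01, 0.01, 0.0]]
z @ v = [[0.0, 0.0], [0.00, 0.0]]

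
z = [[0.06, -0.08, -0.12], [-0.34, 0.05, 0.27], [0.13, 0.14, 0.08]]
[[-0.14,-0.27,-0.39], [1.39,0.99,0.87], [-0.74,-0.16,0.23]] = z@[[-4.01,-2.25,-0.60], [-1.83,0.54,0.90], [0.42,0.73,2.31]]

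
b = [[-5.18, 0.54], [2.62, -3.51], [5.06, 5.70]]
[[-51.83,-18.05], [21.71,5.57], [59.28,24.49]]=b@[[10.15, 3.60], [1.39, 1.1]]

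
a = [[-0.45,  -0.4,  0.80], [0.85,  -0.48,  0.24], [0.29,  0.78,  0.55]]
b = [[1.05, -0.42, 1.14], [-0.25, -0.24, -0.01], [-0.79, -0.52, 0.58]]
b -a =[[1.50, -0.02, 0.34], [-1.10, 0.24, -0.25], [-1.08, -1.30, 0.03]]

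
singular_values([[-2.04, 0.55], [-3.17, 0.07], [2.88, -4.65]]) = [6.08, 2.73]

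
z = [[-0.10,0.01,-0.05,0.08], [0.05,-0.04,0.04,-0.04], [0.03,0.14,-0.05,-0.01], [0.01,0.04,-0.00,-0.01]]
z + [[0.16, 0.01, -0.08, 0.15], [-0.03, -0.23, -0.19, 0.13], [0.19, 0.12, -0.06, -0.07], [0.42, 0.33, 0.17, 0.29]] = [[0.06, 0.02, -0.13, 0.23], [0.02, -0.27, -0.15, 0.09], [0.22, 0.26, -0.11, -0.08], [0.43, 0.37, 0.17, 0.28]]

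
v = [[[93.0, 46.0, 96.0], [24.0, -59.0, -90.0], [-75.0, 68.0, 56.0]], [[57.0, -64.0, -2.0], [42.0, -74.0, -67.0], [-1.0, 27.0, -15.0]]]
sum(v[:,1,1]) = -133.0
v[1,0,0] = 57.0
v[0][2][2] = 56.0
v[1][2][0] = -1.0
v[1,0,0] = 57.0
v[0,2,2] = 56.0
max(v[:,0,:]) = 96.0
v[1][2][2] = -15.0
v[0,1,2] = -90.0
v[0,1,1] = -59.0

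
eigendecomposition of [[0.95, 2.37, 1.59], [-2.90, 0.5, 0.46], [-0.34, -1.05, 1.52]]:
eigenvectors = [[-0.02+0.66j,  (-0.02-0.66j),  (0.34+0j)], [(-0.7+0j),  (-0.7-0j),  (-0.42+0j)], [(-0.15-0.21j),  -0.15+0.21j,  0.84+0.00j]]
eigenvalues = [(0.53+2.88j), (0.53-2.88j), (1.91+0j)]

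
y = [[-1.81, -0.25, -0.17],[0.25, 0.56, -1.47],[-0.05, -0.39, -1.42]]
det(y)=2.382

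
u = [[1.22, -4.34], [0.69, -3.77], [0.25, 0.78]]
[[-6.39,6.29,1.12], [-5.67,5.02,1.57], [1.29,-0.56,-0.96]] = u @ [[0.31, 1.21, -1.61], [1.56, -1.11, -0.71]]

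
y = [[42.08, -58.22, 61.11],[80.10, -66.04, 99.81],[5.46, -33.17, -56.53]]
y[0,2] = 61.11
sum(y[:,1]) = -157.43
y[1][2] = 99.81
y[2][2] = -56.53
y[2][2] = -56.53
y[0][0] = 42.08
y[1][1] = -66.04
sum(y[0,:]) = 44.97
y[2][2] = -56.53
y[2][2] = -56.53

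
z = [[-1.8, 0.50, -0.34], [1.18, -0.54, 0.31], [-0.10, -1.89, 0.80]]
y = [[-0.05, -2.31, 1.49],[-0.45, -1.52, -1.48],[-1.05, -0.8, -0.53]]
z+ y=[[-1.85, -1.81, 1.15], [0.73, -2.06, -1.17], [-1.15, -2.69, 0.27]]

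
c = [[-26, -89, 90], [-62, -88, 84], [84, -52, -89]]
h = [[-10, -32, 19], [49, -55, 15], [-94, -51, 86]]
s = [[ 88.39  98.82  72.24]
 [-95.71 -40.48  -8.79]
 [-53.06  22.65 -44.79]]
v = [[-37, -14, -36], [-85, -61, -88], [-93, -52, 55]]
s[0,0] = 88.39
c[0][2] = 90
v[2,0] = -93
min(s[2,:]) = -53.06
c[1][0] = -62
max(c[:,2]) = 90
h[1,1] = -55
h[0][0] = -10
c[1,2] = 84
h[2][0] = -94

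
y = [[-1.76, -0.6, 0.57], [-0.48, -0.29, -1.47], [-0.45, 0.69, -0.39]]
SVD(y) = [[-0.98, 0.19, -0.03], [-0.17, -0.94, -0.3], [-0.08, -0.29, 0.95]] @ diag([1.95622154794621, 1.619615418972154, 0.7991515187863847]) @ [[0.94, 0.30, -0.14], [0.16, -0.03, 0.99], [-0.29, 0.95, 0.07]]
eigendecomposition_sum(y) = [[-1.69-0.00j, (-0.63+0j), 0.03+0.00j], [(-0.67-0j), -0.25+0.00j, (0.01+0j)], [-0.19-0.00j, (-0.07+0j), 0j]] + [[-0.04+0.07j,(0.01-0.19j),0.27+0.07j], [0.09-0.18j,-0.02+0.51j,-0.74-0.17j], [(-0.13-0.09j),0.38+0.06j,-0.20+0.54j]] + [[-0.04-0.07j, (0.01+0.19j), 0.27-0.07j],[(0.09+0.18j), -0.02-0.51j, (-0.74+0.17j)],[(-0.13+0.09j), 0.38-0.06j, -0.20-0.54j]]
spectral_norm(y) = 1.96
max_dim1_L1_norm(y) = 2.93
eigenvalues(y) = [(-1.93+0j), (-0.25+1.12j), (-0.25-1.12j)]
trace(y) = -2.44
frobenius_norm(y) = 2.66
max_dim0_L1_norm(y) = 2.69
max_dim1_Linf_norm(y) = 1.76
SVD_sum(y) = [[-1.81, -0.57, 0.27],  [-0.31, -0.10, 0.05],  [-0.16, -0.05, 0.02]] + [[0.05, -0.01, 0.30], [-0.24, 0.04, -1.5], [-0.07, 0.01, -0.47]] + [[0.01, -0.02, -0.0], [0.07, -0.23, -0.02], [-0.22, 0.73, 0.05]]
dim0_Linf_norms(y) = [1.76, 0.69, 1.47]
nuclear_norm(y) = 4.37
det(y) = -2.53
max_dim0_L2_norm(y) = 1.88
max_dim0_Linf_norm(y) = 1.76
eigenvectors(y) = [[0.92+0.00j, (0.28+0.01j), (0.28-0.01j)], [0.37+0.00j, (-0.76+0j), -0.76-0.00j], [0.11+0.00j, -0.07+0.58j, (-0.07-0.58j)]]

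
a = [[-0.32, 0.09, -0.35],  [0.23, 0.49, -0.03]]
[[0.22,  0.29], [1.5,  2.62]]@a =[[-0.0, 0.16, -0.09], [0.12, 1.42, -0.60]]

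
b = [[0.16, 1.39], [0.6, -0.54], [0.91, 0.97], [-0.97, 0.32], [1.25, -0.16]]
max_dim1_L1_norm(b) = 1.88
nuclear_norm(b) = 3.74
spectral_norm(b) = 1.96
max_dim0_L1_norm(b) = 3.89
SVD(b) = [[-0.38,0.66], [-0.15,-0.42], [-0.63,0.27], [0.37,0.4], [-0.54,-0.39]] @ diag([1.961845859127324, 1.777880992930903]) @ [[-0.90, -0.44],[-0.44, 0.9]]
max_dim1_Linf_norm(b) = 1.39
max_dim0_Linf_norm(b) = 1.39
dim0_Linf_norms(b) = [1.25, 1.39]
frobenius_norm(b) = 2.65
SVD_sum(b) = [[0.68, 0.33],[0.27, 0.13],[1.12, 0.54],[-0.66, -0.32],[0.95, 0.46]] + [[-0.52,1.06], [0.33,-0.67], [-0.21,0.43], [-0.31,0.64], [0.30,-0.62]]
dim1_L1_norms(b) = [1.55, 1.14, 1.88, 1.29, 1.41]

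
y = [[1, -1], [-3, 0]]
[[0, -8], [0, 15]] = y @[[0, -5], [0, 3]]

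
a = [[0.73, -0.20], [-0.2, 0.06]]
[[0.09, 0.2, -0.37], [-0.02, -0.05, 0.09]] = a @ [[0.27, 0.59, -1.11], [0.54, 1.17, -2.19]]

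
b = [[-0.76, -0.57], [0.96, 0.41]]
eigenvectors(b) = [[(0.48-0.37j), (0.48+0.37j)], [-0.79+0.00j, (-0.79-0j)]]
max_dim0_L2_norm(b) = 1.22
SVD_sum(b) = [[-0.82, -0.46], [0.9, 0.51]] + [[0.06,-0.11], [0.06,-0.10]]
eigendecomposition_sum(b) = [[-0.38+0.11j, (-0.28-0.11j)], [(0.48+0.19j), 0.20+0.34j]] + [[-0.38-0.11j, (-0.28+0.11j)], [(0.48-0.19j), 0.20-0.34j]]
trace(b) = -0.35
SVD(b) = [[-0.67, 0.74], [0.74, 0.67]] @ diag([1.4014052538803743, 0.16811696641470653]) @ [[0.87, 0.49], [0.49, -0.87]]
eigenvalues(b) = [(-0.18+0.45j), (-0.18-0.45j)]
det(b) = 0.24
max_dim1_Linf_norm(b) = 0.96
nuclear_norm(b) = 1.57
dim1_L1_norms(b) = [1.33, 1.37]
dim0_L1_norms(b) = [1.72, 0.98]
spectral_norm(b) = 1.40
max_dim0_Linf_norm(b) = 0.96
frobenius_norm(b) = 1.41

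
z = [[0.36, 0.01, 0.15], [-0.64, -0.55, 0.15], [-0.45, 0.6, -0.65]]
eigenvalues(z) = [(0.05+0.03j), (0.05-0.03j), (-0.94+0j)]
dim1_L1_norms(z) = [0.52, 1.34, 1.7]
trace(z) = -0.84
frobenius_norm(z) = 1.37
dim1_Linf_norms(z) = [0.36, 0.64, 0.65]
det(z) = -0.00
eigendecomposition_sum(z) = [[0.19-0.25j,0.05-0.08j,0.05-0.07j],[(-0.26+0.42j),-0.06+0.13j,(-0.06+0.12j)],[-0.32+0.54j,-0.08+0.17j,-0.08+0.15j]] + [[0.19+0.25j,0.05+0.08j,(0.05+0.07j)], [(-0.26-0.42j),-0.06-0.13j,-0.06-0.12j], [(-0.32-0.54j),(-0.08-0.17j),-0.08-0.15j]] + [[-0.02-0.00j,(-0.08-0j),0.05-0.00j], [-0.11-0.00j,(-0.43-0j),(0.28-0j)], [(0.2+0j),0.75+0.00j,(-0.49+0j)]]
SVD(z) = [[-0.2, 0.37, 0.91],[-0.26, -0.91, 0.32],[0.94, -0.17, 0.28]] @ diag([1.0377304385600772, 0.8915733967197149, 0.003523513527725719]) @ [[-0.32, 0.68, -0.66], [0.89, 0.45, 0.04], [-0.32, 0.58, 0.75]]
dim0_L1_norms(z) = [1.45, 1.16, 0.95]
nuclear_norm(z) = 1.93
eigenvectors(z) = [[(-0.37-0.04j), -0.37+0.04j, -0.10+0.00j], [(0.58+0.01j), 0.58-0.01j, (-0.49+0j)], [(0.73+0j), 0.73-0.00j, 0.87+0.00j]]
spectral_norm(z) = 1.04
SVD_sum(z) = [[0.07, -0.14, 0.14], [0.09, -0.18, 0.18], [-0.31, 0.67, -0.65]] + [[0.3, 0.15, 0.01], [-0.73, -0.37, -0.03], [-0.14, -0.07, -0.01]] + [[-0.00, 0.00, 0.00], [-0.0, 0.00, 0.0], [-0.0, 0.00, 0.00]]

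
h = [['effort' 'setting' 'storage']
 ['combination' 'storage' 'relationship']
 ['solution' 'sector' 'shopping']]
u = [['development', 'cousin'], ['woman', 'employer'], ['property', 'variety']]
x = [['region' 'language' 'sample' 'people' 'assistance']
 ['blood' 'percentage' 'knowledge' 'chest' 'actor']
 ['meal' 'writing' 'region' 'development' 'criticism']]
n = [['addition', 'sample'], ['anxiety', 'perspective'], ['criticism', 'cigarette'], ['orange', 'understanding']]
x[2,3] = 'development'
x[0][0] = 'region'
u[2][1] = 'variety'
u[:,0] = ['development', 'woman', 'property']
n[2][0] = 'criticism'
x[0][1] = 'language'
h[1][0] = 'combination'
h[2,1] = 'sector'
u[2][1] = 'variety'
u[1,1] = 'employer'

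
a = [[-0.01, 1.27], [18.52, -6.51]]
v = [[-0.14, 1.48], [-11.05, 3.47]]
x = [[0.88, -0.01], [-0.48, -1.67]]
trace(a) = -6.52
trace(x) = -0.79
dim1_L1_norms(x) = [0.89, 2.15]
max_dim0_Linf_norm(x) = 1.67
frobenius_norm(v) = 11.68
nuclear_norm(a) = 20.83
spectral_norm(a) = 19.64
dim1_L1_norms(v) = [1.62, 14.52]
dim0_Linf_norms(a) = [18.52, 6.51]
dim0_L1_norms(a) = [18.53, 7.78]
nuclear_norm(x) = 2.60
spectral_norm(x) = 1.76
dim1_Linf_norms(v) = [1.48, 11.05]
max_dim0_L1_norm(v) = 11.19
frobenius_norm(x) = 1.95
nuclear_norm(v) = 12.96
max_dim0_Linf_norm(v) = 11.05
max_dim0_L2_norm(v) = 11.05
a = x @ v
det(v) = 15.87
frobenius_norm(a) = 19.67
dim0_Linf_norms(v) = [11.05, 3.47]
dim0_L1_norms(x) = [1.36, 1.68]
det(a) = -23.46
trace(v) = 3.33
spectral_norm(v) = 11.60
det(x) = -1.47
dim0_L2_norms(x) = [1.0, 1.67]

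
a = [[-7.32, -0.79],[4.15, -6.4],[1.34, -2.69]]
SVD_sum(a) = [[-4.91, 3.07], [5.86, -3.66], [2.17, -1.36]] + [[-2.41,  -3.86], [-1.71,  -2.74], [-0.83,  -1.33]]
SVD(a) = [[-0.62, -0.78], [0.74, -0.56], [0.27, -0.27]] @ diag([9.37213238326861, 5.795156131674784]) @ [[0.85, -0.53],[0.53, 0.85]]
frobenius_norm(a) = 11.02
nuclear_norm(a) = 15.17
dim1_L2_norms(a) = [7.36, 7.63, 3.01]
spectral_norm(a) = 9.37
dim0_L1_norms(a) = [12.81, 9.88]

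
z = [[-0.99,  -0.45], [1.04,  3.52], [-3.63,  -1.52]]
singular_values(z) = [4.97, 2.33]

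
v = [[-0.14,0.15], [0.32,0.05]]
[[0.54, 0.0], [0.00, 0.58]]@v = [[-0.08,  0.08], [0.19,  0.03]]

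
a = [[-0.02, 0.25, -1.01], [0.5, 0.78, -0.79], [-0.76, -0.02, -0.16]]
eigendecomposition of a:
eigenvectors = [[-0.72, 0.37, -0.25], [-0.11, 0.9, 0.91], [-0.69, -0.23, 0.32]]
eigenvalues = [-0.95, 1.19, 0.37]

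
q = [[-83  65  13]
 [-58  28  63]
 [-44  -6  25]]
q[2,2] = 25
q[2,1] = -6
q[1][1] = 28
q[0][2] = 13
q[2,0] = -44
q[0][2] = 13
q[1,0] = -58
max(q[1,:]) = 63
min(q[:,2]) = 13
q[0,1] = 65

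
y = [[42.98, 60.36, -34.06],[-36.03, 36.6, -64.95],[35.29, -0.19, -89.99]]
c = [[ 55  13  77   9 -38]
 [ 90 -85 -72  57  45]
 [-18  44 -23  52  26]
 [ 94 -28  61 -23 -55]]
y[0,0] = 42.98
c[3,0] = 94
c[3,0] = 94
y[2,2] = -89.99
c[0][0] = 55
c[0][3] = 9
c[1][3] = 57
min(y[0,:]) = -34.06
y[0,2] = -34.06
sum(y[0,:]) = 69.28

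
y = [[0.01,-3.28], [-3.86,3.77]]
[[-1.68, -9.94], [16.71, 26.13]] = y @ [[-3.84, -3.82], [0.5, 3.02]]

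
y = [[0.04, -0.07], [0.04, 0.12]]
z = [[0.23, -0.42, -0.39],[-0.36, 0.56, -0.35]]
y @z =[[0.03, -0.06, 0.01],[-0.03, 0.05, -0.06]]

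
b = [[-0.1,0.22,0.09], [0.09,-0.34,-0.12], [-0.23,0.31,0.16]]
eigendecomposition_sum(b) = [[-0.02, -0.01, 0.01], [0.02, 0.01, -0.01], [-0.08, -0.02, 0.03]] + [[-0.05, -0.03, 0.01], [0.03, 0.02, -0.0], [-0.11, -0.06, 0.01]] + [[-0.03, 0.26, 0.08], [0.04, -0.36, -0.11], [-0.05, 0.39, 0.12]]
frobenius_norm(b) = 0.62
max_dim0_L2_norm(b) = 0.51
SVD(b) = [[-0.42, 0.09, -0.9], [0.60, -0.72, -0.35], [-0.68, -0.69, 0.25]] @ diag([0.6076133195761874, 0.1000175296729125, 0.0015961302373210828]) @ [[0.42, -0.84, -0.36], [0.85, 0.49, -0.16], [0.31, -0.24, 0.92]]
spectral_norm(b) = 0.61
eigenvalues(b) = [0.02, -0.02, -0.27]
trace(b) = -0.28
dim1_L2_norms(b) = [0.26, 0.37, 0.42]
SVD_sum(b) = [[-0.11,0.22,0.09], [0.15,-0.30,-0.13], [-0.17,0.34,0.15]] + [[0.01,0.0,-0.00],[-0.06,-0.04,0.01],[-0.06,-0.03,0.01]] + [[-0.0, 0.00, -0.0],  [-0.00, 0.0, -0.0],  [0.0, -0.00, 0.0]]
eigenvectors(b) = [[0.25, -0.41, -0.43], [-0.25, 0.22, 0.61], [0.94, -0.89, -0.67]]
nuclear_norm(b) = 0.71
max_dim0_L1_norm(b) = 0.87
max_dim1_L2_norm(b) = 0.42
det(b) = 0.00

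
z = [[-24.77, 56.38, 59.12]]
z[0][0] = -24.77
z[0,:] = [-24.77, 56.38, 59.12]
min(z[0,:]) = -24.77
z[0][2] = 59.12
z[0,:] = [-24.77, 56.38, 59.12]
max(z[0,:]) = 59.12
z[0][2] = 59.12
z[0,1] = 56.38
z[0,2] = 59.12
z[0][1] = 56.38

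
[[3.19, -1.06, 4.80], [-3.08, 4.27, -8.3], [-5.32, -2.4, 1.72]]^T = [[3.19,-3.08,-5.32], [-1.06,4.27,-2.40], [4.8,-8.3,1.72]]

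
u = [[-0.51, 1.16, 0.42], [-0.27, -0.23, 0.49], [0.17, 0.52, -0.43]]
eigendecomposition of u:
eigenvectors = [[(0.78+0j), (0.78-0j), (0.83+0j)], [(-0.19+0.31j), -0.19-0.31j, 0.17+0.00j], [0.39-0.33j, (0.39+0.33j), 0.53+0.00j]]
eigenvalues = [(-0.58+0.28j), (-0.58-0.28j), (-0+0j)]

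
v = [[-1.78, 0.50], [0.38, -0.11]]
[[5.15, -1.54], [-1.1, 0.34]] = v@[[-3.0, 0.28], [-0.38, -2.09]]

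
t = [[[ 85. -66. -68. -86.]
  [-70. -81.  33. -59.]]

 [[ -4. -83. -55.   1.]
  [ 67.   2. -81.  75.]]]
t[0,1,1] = -81.0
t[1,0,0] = -4.0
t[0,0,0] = 85.0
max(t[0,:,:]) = 85.0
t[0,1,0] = -70.0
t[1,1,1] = 2.0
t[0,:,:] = [[85.0, -66.0, -68.0, -86.0], [-70.0, -81.0, 33.0, -59.0]]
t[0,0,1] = -66.0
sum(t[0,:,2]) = -35.0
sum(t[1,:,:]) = -78.0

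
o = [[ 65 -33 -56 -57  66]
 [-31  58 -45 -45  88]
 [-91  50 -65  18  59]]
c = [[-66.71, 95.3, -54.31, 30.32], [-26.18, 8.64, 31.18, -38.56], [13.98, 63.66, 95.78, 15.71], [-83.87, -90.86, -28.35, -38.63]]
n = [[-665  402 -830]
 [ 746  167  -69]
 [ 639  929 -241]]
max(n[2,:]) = 929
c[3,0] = -83.87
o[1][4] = 88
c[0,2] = -54.31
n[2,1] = 929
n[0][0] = -665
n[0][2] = -830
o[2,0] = -91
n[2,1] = 929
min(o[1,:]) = -45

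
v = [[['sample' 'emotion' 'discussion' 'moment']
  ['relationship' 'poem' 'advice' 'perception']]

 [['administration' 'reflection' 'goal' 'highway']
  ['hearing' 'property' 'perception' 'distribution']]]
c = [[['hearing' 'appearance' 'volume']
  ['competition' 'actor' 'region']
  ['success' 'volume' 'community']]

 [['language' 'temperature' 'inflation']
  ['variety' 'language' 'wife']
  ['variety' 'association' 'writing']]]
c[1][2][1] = 'association'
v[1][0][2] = 'goal'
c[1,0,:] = ['language', 'temperature', 'inflation']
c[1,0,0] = 'language'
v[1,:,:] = [['administration', 'reflection', 'goal', 'highway'], ['hearing', 'property', 'perception', 'distribution']]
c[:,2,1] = ['volume', 'association']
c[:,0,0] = ['hearing', 'language']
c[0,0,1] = 'appearance'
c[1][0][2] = 'inflation'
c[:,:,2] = [['volume', 'region', 'community'], ['inflation', 'wife', 'writing']]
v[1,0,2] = 'goal'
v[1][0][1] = 'reflection'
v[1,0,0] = 'administration'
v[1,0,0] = 'administration'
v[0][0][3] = 'moment'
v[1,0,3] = 'highway'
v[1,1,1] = 'property'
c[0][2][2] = 'community'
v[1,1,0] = 'hearing'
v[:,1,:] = [['relationship', 'poem', 'advice', 'perception'], ['hearing', 'property', 'perception', 'distribution']]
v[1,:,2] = ['goal', 'perception']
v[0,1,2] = 'advice'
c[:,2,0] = ['success', 'variety']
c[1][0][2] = 'inflation'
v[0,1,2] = 'advice'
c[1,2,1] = 'association'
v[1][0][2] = 'goal'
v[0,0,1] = 'emotion'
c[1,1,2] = 'wife'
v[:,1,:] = [['relationship', 'poem', 'advice', 'perception'], ['hearing', 'property', 'perception', 'distribution']]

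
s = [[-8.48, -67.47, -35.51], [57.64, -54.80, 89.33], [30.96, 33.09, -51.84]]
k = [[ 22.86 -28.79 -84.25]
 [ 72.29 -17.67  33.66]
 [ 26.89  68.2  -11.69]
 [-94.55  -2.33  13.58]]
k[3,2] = 13.58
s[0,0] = -8.48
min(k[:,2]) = -84.25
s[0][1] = -67.47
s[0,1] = -67.47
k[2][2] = -11.69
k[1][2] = 33.66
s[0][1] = -67.47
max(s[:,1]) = 33.09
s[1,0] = 57.64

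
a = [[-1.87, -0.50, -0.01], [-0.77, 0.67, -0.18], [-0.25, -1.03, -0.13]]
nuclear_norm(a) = 3.54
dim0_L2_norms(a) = [2.04, 1.33, 0.22]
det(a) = 0.53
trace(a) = -1.33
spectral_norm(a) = 2.08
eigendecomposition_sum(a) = [[-1.90, -0.37, -0.05], [-0.58, -0.11, -0.01], [-0.57, -0.11, -0.01]] + [[0.04,  -0.14,  0.02], [-0.21,  0.81,  -0.13], [0.19,  -0.73,  0.12]] + [[-0.01, 0.01, 0.01],[0.02, -0.03, -0.03],[0.13, -0.19, -0.23]]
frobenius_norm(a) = 2.44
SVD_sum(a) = [[-1.87, -0.49, -0.08],[-0.56, -0.15, -0.03],[-0.49, -0.13, -0.02]] + [[0.00, -0.01, 0.00], [-0.21, 0.82, -0.02], [0.24, -0.90, 0.02]] + [[-0.0,  0.0,  0.07], [0.01,  -0.00,  -0.14], [0.01,  -0.00,  -0.13]]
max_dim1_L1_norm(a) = 2.38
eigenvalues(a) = [-2.03, 0.97, -0.27]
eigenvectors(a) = [[0.92, 0.13, -0.05], [0.28, -0.74, 0.15], [0.27, 0.66, 0.99]]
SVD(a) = [[-0.93, 0.01, -0.37], [-0.28, -0.67, 0.68], [-0.24, 0.74, 0.63]] @ diag([2.0829415993401694, 1.257902822820345, 0.20133251619851247]) @ [[0.97, 0.25, 0.04], [0.25, -0.97, 0.02], [0.05, -0.01, -1.00]]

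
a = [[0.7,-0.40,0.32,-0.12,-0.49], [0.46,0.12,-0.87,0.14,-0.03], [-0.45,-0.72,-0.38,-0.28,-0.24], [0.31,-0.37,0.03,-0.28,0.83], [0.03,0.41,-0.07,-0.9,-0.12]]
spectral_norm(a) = 1.01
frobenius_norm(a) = 2.24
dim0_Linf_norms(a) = [0.7, 0.72, 0.87, 0.9, 0.83]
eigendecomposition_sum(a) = [[0.36+0.30j, (-0.23+0.3j), 0.15-0.23j, (0.04+0.02j), (-0.17+0.03j)], [0.25-0.28j, 0.23+0.19j, -0.18-0.13j, 0.02-0.04j, 0.02+0.14j], [-0.20+0.19j, (-0.16-0.15j), 0.13+0.10j, -0.01+0.02j, (-0.01-0.1j)], [(0.03+0.04j), (-0.03+0.03j), (0.02-0.02j), 0.00+0.00j, -0.02-0.00j], [(-0.01-0.17j), 0.14-0.01j, -0.10+0.01j, (-0.01-0.02j), (0.05+0.04j)]] + [[(0.36-0.3j), (-0.23-0.3j), (0.15+0.23j), (0.04-0.02j), -0.17-0.03j], [0.25+0.28j, (0.23-0.19j), (-0.18+0.13j), (0.02+0.04j), 0.02-0.14j], [-0.20-0.19j, -0.16+0.15j, 0.13-0.10j, (-0.01-0.02j), -0.01+0.10j], [(0.03-0.04j), -0.03-0.03j, (0.02+0.02j), -0j, -0.02+0.00j], [-0.01+0.17j, (0.14+0.01j), (-0.1-0.01j), (-0.01+0.02j), 0.05-0.04j]] + [[-0.01+0.03j,(0.03-0.01j),(0.01+0.03j),(-0.1-0.08j),-0.07+0.10j], [(-0.02-0.03j),-0.01+0.03j,(-0.03-0.01j),(0.12-0.03j),(-0.02-0.12j)], [(-0.02+0.02j),0.03+0.00j,-0.01+0.03j,(-0.04-0.11j),(-0.1+0.03j)], [(0.13-0.02j),-0.09-0.08j,(0.08-0.07j),-0.12+0.45j,(0.44+0.12j)], [(0.02+0.12j),(0.08-0.09j),(0.07+0.08j),-0.44-0.10j,-0.11+0.42j]] + [[(-0.01-0.03j), (0.03+0.01j), (0.01-0.03j), -0.10+0.08j, -0.07-0.10j], [(-0.02+0.03j), (-0.01-0.03j), -0.03+0.01j, 0.12+0.03j, (-0.02+0.12j)], [(-0.02-0.02j), (0.03-0j), (-0.01-0.03j), -0.04+0.11j, -0.10-0.03j], [(0.13+0.02j), -0.09+0.08j, (0.08+0.07j), (-0.12-0.45j), 0.44-0.12j], [(0.02-0.12j), (0.08+0.09j), 0.07-0.08j, -0.44+0.10j, -0.11-0.42j]] + [[(-0+0j), (-0.01-0j), (-0.01-0j), (-0-0j), -0.00+0.00j], [(-0.01+0j), (-0.33-0j), (-0.45-0j), (-0.13-0j), (-0.01+0j)], [(-0.01+0j), (-0.45-0j), (-0.62-0j), -0.18-0.00j, -0.02+0.00j], [-0.00+0.00j, (-0.13-0j), -0.18-0.00j, -0.05-0.00j, -0.01+0.00j], [(-0+0j), (-0.01-0j), (-0.02-0j), (-0.01-0j), (-0+0j)]]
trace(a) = 0.04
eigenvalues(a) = [(0.77+0.64j), (0.77-0.64j), (-0.25+0.97j), (-0.25-0.97j), (-1+0j)]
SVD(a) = [[-0.42, 0.67, 0.47, -0.3, 0.25], [0.65, -0.21, 0.4, -0.32, 0.51], [-0.08, -0.29, 0.78, 0.32, -0.44], [0.55, 0.49, -0.02, -0.24, -0.63], [0.3, 0.42, 0.02, 0.80, 0.29]] @ diag([1.0072150014000603, 1.0048861939101892, 1.002813351750279, 0.997169622439698, 0.9933981094597528]) @ [[0.22, 0.22, -0.67, -0.26, 0.62],[0.67, -0.09, 0.5, -0.54, 0.10],[0.16, -0.69, -0.50, -0.23, -0.45],[-0.55, 0.26, 0.00, -0.76, -0.22],[0.42, 0.63, -0.24, 0.08, -0.60]]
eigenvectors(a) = [[(0.68+0j), (0.68-0j), (0.07-0.17j), (0.07+0.17j), (0.01+0j)], [(0.03-0.55j), 0.03+0.55j, 0.08+0.16j, 0.08-0.16j, (0.58+0j)], [(-0.04+0.4j), (-0.04-0.4j), 0.14-0.09j, (0.14+0.09j), 0.78+0.00j], [(0.07+0.02j), (0.07-0.02j), (-0.68+0j), (-0.68-0j), 0.23+0.00j], [(-0.17-0.18j), (-0.17+0.18j), (-0.02-0.66j), -0.02+0.66j, 0.03+0.00j]]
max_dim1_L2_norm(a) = 1.0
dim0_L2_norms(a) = [1.0, 1.0, 1.0, 1.0, 1.0]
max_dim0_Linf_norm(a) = 0.9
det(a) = -1.01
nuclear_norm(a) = 5.01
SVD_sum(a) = [[-0.09, -0.09, 0.28, 0.11, -0.26], [0.14, 0.14, -0.44, -0.17, 0.41], [-0.02, -0.02, 0.05, 0.02, -0.05], [0.12, 0.12, -0.37, -0.15, 0.35], [0.07, 0.07, -0.20, -0.08, 0.19]] + [[0.45,-0.06,0.33,-0.37,0.07],[-0.14,0.02,-0.11,0.12,-0.02],[-0.2,0.03,-0.15,0.16,-0.03],[0.33,-0.04,0.24,-0.27,0.05],[0.28,-0.04,0.21,-0.23,0.04]] + [[0.08,-0.33,-0.24,-0.11,-0.21],  [0.06,-0.28,-0.20,-0.09,-0.18],  [0.12,-0.54,-0.39,-0.18,-0.35],  [-0.0,0.01,0.01,0.00,0.01],  [0.0,-0.01,-0.01,-0.00,-0.01]] + [[0.16,-0.08,-0.0,0.22,0.06], [0.18,-0.09,-0.0,0.25,0.07], [-0.18,0.09,0.0,-0.25,-0.07], [0.13,-0.06,-0.0,0.18,0.05], [-0.44,0.21,0.0,-0.61,-0.17]] + [[0.11,0.16,-0.06,0.02,-0.15], [0.22,0.32,-0.12,0.04,-0.3], [-0.18,-0.27,0.11,-0.04,0.26], [-0.27,-0.40,0.15,-0.05,0.37], [0.12,0.18,-0.07,0.02,-0.17]]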